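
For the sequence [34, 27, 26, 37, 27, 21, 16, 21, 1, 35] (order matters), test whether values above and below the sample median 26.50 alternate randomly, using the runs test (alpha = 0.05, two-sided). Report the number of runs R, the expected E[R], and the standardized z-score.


Step 1: Compute median = 26.50; label A = above, B = below.
Labels in order: AABAABBBBA  (n_A = 5, n_B = 5)
Step 2: Count runs R = 5.
Step 3: Under H0 (random ordering), E[R] = 2*n_A*n_B/(n_A+n_B) + 1 = 2*5*5/10 + 1 = 6.0000.
        Var[R] = 2*n_A*n_B*(2*n_A*n_B - n_A - n_B) / ((n_A+n_B)^2 * (n_A+n_B-1)) = 2000/900 = 2.2222.
        SD[R] = 1.4907.
Step 4: Continuity-corrected z = (R + 0.5 - E[R]) / SD[R] = (5 + 0.5 - 6.0000) / 1.4907 = -0.3354.
Step 5: Two-sided p-value via normal approximation = 2*(1 - Phi(|z|)) = 0.737316.
Step 6: alpha = 0.05. fail to reject H0.

R = 5, z = -0.3354, p = 0.737316, fail to reject H0.


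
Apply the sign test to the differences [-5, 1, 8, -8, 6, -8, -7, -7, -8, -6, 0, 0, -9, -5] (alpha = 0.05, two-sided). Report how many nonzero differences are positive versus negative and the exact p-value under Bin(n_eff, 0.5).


Step 1: Discard zero differences. Original n = 14; n_eff = number of nonzero differences = 12.
Nonzero differences (with sign): -5, +1, +8, -8, +6, -8, -7, -7, -8, -6, -9, -5
Step 2: Count signs: positive = 3, negative = 9.
Step 3: Under H0: P(positive) = 0.5, so the number of positives S ~ Bin(12, 0.5).
Step 4: Two-sided exact p-value = sum of Bin(12,0.5) probabilities at or below the observed probability = 0.145996.
Step 5: alpha = 0.05. fail to reject H0.

n_eff = 12, pos = 3, neg = 9, p = 0.145996, fail to reject H0.


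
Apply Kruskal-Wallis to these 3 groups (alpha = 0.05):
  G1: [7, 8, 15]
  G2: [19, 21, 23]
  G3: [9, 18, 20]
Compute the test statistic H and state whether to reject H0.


Step 1: Combine all N = 9 observations and assign midranks.
sorted (value, group, rank): (7,G1,1), (8,G1,2), (9,G3,3), (15,G1,4), (18,G3,5), (19,G2,6), (20,G3,7), (21,G2,8), (23,G2,9)
Step 2: Sum ranks within each group.
R_1 = 7 (n_1 = 3)
R_2 = 23 (n_2 = 3)
R_3 = 15 (n_3 = 3)
Step 3: H = 12/(N(N+1)) * sum(R_i^2/n_i) - 3(N+1)
     = 12/(9*10) * (7^2/3 + 23^2/3 + 15^2/3) - 3*10
     = 0.133333 * 267.667 - 30
     = 5.688889.
Step 4: No ties, so H is used without correction.
Step 5: Under H0, H ~ chi^2(2); p-value = 0.058167.
Step 6: alpha = 0.05. fail to reject H0.

H = 5.6889, df = 2, p = 0.058167, fail to reject H0.


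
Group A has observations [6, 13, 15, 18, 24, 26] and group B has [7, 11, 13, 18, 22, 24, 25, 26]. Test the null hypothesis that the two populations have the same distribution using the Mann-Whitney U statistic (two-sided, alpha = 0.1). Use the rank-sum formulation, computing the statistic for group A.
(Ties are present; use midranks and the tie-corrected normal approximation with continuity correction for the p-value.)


Step 1: Combine and sort all 14 observations; assign midranks.
sorted (value, group): (6,X), (7,Y), (11,Y), (13,X), (13,Y), (15,X), (18,X), (18,Y), (22,Y), (24,X), (24,Y), (25,Y), (26,X), (26,Y)
ranks: 6->1, 7->2, 11->3, 13->4.5, 13->4.5, 15->6, 18->7.5, 18->7.5, 22->9, 24->10.5, 24->10.5, 25->12, 26->13.5, 26->13.5
Step 2: Rank sum for X: R1 = 1 + 4.5 + 6 + 7.5 + 10.5 + 13.5 = 43.
Step 3: U_X = R1 - n1(n1+1)/2 = 43 - 6*7/2 = 43 - 21 = 22.
       U_Y = n1*n2 - U_X = 48 - 22 = 26.
Step 4: Ties are present, so use the tie-corrected normal approximation (with continuity correction) for the p-value.
Step 5: p-value = 0.845780; compare to alpha = 0.1. fail to reject H0.

U_X = 22, p = 0.845780, fail to reject H0 at alpha = 0.1.


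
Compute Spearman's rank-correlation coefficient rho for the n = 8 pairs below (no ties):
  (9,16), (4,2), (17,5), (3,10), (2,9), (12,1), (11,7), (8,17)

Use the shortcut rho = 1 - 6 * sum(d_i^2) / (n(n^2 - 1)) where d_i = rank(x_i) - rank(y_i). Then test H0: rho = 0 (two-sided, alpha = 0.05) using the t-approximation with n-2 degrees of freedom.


Step 1: Rank x and y separately (midranks; no ties here).
rank(x): 9->5, 4->3, 17->8, 3->2, 2->1, 12->7, 11->6, 8->4
rank(y): 16->7, 2->2, 5->3, 10->6, 9->5, 1->1, 7->4, 17->8
Step 2: d_i = R_x(i) - R_y(i); compute d_i^2.
  (5-7)^2=4, (3-2)^2=1, (8-3)^2=25, (2-6)^2=16, (1-5)^2=16, (7-1)^2=36, (6-4)^2=4, (4-8)^2=16
sum(d^2) = 118.
Step 3: rho = 1 - 6*118 / (8*(8^2 - 1)) = 1 - 708/504 = -0.404762.
Step 4: Under H0, t = rho * sqrt((n-2)/(1-rho^2)) = -1.0842 ~ t(6).
Step 5: Two-sided p-value from the t-distribution with 6 df = 0.319889.
Step 6: alpha = 0.05. fail to reject H0.

rho = -0.4048, p = 0.319889, fail to reject H0 at alpha = 0.05.


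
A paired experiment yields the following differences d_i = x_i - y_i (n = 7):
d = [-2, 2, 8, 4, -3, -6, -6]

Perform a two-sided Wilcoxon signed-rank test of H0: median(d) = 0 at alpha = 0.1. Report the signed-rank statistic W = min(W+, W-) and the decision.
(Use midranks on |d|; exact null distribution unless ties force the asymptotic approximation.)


Step 1: Drop any zero differences (none here) and take |d_i|.
|d| = [2, 2, 8, 4, 3, 6, 6]
Step 2: Midrank |d_i| (ties get averaged ranks).
ranks: |2|->1.5, |2|->1.5, |8|->7, |4|->4, |3|->3, |6|->5.5, |6|->5.5
Step 3: Attach original signs; sum ranks with positive sign and with negative sign.
W+ = 1.5 + 7 + 4 = 12.5
W- = 1.5 + 3 + 5.5 + 5.5 = 15.5
(Check: W+ + W- = 28 should equal n(n+1)/2 = 28.)
Step 4: Test statistic W = min(W+, W-) = 12.5.
Step 5: Ties in |d|, so use the tie-corrected normal approximation.
        E[W] = n(n+1)/4 = 7*8/4 = 14.
        Tie groups: |d|=2 (t=2), |d|=6 (t=2); sum(t^3 - t) = 12.
        Var[W] = n(n+1)(2n+1)/24 - sum(t^3-t)/48 = 840/24 - 12/48 = 34.75.
        z = (W - E[W]) / sqrt(Var[W]) = (12.5 - 14) / 5.8949 = -0.2545.
        Two-sided p = 2*Phi(z) = 0.799143.
Step 6: alpha = 0.1. fail to reject H0.

W+ = 12.5, W- = 15.5, W = min = 12.5, p = 0.799143, fail to reject H0.


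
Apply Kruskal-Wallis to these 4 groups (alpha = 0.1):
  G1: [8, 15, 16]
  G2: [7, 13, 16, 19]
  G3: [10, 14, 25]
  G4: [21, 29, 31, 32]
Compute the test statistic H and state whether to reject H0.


Step 1: Combine all N = 14 observations and assign midranks.
sorted (value, group, rank): (7,G2,1), (8,G1,2), (10,G3,3), (13,G2,4), (14,G3,5), (15,G1,6), (16,G1,7.5), (16,G2,7.5), (19,G2,9), (21,G4,10), (25,G3,11), (29,G4,12), (31,G4,13), (32,G4,14)
Step 2: Sum ranks within each group.
R_1 = 15.5 (n_1 = 3)
R_2 = 21.5 (n_2 = 4)
R_3 = 19 (n_3 = 3)
R_4 = 49 (n_4 = 4)
Step 3: H = 12/(N(N+1)) * sum(R_i^2/n_i) - 3(N+1)
     = 12/(14*15) * (15.5^2/3 + 21.5^2/4 + 19^2/3 + 49^2/4) - 3*15
     = 0.057143 * 916.229 - 45
     = 7.355952.
Step 4: Ties present; correction factor C = 1 - 6/(14^3 - 14) = 0.997802. Corrected H = 7.355952 / 0.997802 = 7.372155.
Step 5: Under H0, H ~ chi^2(3); p-value = 0.060936.
Step 6: alpha = 0.1. reject H0.

H = 7.3722, df = 3, p = 0.060936, reject H0.


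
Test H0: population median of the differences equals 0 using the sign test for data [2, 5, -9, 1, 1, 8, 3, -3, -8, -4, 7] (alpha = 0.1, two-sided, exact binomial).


Step 1: Discard zero differences. Original n = 11; n_eff = number of nonzero differences = 11.
Nonzero differences (with sign): +2, +5, -9, +1, +1, +8, +3, -3, -8, -4, +7
Step 2: Count signs: positive = 7, negative = 4.
Step 3: Under H0: P(positive) = 0.5, so the number of positives S ~ Bin(11, 0.5).
Step 4: Two-sided exact p-value = sum of Bin(11,0.5) probabilities at or below the observed probability = 0.548828.
Step 5: alpha = 0.1. fail to reject H0.

n_eff = 11, pos = 7, neg = 4, p = 0.548828, fail to reject H0.


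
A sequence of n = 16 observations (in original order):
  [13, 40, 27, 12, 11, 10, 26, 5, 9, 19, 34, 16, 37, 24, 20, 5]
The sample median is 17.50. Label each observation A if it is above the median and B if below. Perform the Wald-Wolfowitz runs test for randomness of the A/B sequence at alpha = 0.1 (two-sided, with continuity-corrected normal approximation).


Step 1: Compute median = 17.50; label A = above, B = below.
Labels in order: BAABBBABBAABAAAB  (n_A = 8, n_B = 8)
Step 2: Count runs R = 9.
Step 3: Under H0 (random ordering), E[R] = 2*n_A*n_B/(n_A+n_B) + 1 = 2*8*8/16 + 1 = 9.0000.
        Var[R] = 2*n_A*n_B*(2*n_A*n_B - n_A - n_B) / ((n_A+n_B)^2 * (n_A+n_B-1)) = 14336/3840 = 3.7333.
        SD[R] = 1.9322.
Step 4: R = E[R], so z = 0 with no continuity correction.
Step 5: Two-sided p-value via normal approximation = 2*(1 - Phi(|z|)) = 1.000000.
Step 6: alpha = 0.1. fail to reject H0.

R = 9, z = 0.0000, p = 1.000000, fail to reject H0.


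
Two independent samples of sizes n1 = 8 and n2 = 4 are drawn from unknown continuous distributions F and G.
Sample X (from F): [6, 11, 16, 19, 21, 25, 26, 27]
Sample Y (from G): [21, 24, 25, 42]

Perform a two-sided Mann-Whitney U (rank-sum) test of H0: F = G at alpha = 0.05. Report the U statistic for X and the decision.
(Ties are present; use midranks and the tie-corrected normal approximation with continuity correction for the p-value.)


Step 1: Combine and sort all 12 observations; assign midranks.
sorted (value, group): (6,X), (11,X), (16,X), (19,X), (21,X), (21,Y), (24,Y), (25,X), (25,Y), (26,X), (27,X), (42,Y)
ranks: 6->1, 11->2, 16->3, 19->4, 21->5.5, 21->5.5, 24->7, 25->8.5, 25->8.5, 26->10, 27->11, 42->12
Step 2: Rank sum for X: R1 = 1 + 2 + 3 + 4 + 5.5 + 8.5 + 10 + 11 = 45.
Step 3: U_X = R1 - n1(n1+1)/2 = 45 - 8*9/2 = 45 - 36 = 9.
       U_Y = n1*n2 - U_X = 32 - 9 = 23.
Step 4: Ties are present, so use the tie-corrected normal approximation (with continuity correction) for the p-value.
Step 5: p-value = 0.267926; compare to alpha = 0.05. fail to reject H0.

U_X = 9, p = 0.267926, fail to reject H0 at alpha = 0.05.


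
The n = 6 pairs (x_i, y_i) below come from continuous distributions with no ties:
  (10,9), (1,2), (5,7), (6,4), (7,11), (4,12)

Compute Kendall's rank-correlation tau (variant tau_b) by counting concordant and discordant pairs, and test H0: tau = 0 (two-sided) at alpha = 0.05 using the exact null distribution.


Step 1: Enumerate the 15 unordered pairs (i,j) with i<j and classify each by sign(x_j-x_i) * sign(y_j-y_i).
  (1,2):dx=-9,dy=-7->C; (1,3):dx=-5,dy=-2->C; (1,4):dx=-4,dy=-5->C; (1,5):dx=-3,dy=+2->D
  (1,6):dx=-6,dy=+3->D; (2,3):dx=+4,dy=+5->C; (2,4):dx=+5,dy=+2->C; (2,5):dx=+6,dy=+9->C
  (2,6):dx=+3,dy=+10->C; (3,4):dx=+1,dy=-3->D; (3,5):dx=+2,dy=+4->C; (3,6):dx=-1,dy=+5->D
  (4,5):dx=+1,dy=+7->C; (4,6):dx=-2,dy=+8->D; (5,6):dx=-3,dy=+1->D
Step 2: C = 9, D = 6, total pairs = 15.
Step 3: tau = (C - D)/(n(n-1)/2) = (9 - 6)/15 = 0.200000.
Step 4: Exact two-sided p-value (enumerate n! = 720 permutations of y under H0): p = 0.719444.
Step 5: alpha = 0.05. fail to reject H0.

tau_b = 0.2000 (C=9, D=6), p = 0.719444, fail to reject H0.


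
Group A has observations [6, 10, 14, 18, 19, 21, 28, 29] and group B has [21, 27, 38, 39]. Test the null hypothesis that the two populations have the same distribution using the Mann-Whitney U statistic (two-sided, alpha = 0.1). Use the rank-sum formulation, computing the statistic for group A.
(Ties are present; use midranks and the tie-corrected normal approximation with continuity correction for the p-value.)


Step 1: Combine and sort all 12 observations; assign midranks.
sorted (value, group): (6,X), (10,X), (14,X), (18,X), (19,X), (21,X), (21,Y), (27,Y), (28,X), (29,X), (38,Y), (39,Y)
ranks: 6->1, 10->2, 14->3, 18->4, 19->5, 21->6.5, 21->6.5, 27->8, 28->9, 29->10, 38->11, 39->12
Step 2: Rank sum for X: R1 = 1 + 2 + 3 + 4 + 5 + 6.5 + 9 + 10 = 40.5.
Step 3: U_X = R1 - n1(n1+1)/2 = 40.5 - 8*9/2 = 40.5 - 36 = 4.5.
       U_Y = n1*n2 - U_X = 32 - 4.5 = 27.5.
Step 4: Ties are present, so use the tie-corrected normal approximation (with continuity correction) for the p-value.
Step 5: p-value = 0.061271; compare to alpha = 0.1. reject H0.

U_X = 4.5, p = 0.061271, reject H0 at alpha = 0.1.


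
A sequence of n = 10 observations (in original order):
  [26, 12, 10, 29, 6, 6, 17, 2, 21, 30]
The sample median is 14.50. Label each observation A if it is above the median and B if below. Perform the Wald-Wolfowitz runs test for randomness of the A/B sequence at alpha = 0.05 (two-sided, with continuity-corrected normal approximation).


Step 1: Compute median = 14.50; label A = above, B = below.
Labels in order: ABBABBABAA  (n_A = 5, n_B = 5)
Step 2: Count runs R = 7.
Step 3: Under H0 (random ordering), E[R] = 2*n_A*n_B/(n_A+n_B) + 1 = 2*5*5/10 + 1 = 6.0000.
        Var[R] = 2*n_A*n_B*(2*n_A*n_B - n_A - n_B) / ((n_A+n_B)^2 * (n_A+n_B-1)) = 2000/900 = 2.2222.
        SD[R] = 1.4907.
Step 4: Continuity-corrected z = (R - 0.5 - E[R]) / SD[R] = (7 - 0.5 - 6.0000) / 1.4907 = 0.3354.
Step 5: Two-sided p-value via normal approximation = 2*(1 - Phi(|z|)) = 0.737316.
Step 6: alpha = 0.05. fail to reject H0.

R = 7, z = 0.3354, p = 0.737316, fail to reject H0.


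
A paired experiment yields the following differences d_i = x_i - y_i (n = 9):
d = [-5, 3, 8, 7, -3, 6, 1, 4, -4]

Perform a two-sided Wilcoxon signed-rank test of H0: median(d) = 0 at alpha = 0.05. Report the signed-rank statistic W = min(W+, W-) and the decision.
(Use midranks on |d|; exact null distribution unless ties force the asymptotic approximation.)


Step 1: Drop any zero differences (none here) and take |d_i|.
|d| = [5, 3, 8, 7, 3, 6, 1, 4, 4]
Step 2: Midrank |d_i| (ties get averaged ranks).
ranks: |5|->6, |3|->2.5, |8|->9, |7|->8, |3|->2.5, |6|->7, |1|->1, |4|->4.5, |4|->4.5
Step 3: Attach original signs; sum ranks with positive sign and with negative sign.
W+ = 2.5 + 9 + 8 + 7 + 1 + 4.5 = 32
W- = 6 + 2.5 + 4.5 = 13
(Check: W+ + W- = 45 should equal n(n+1)/2 = 45.)
Step 4: Test statistic W = min(W+, W-) = 13.
Step 5: Ties in |d|, so use the tie-corrected normal approximation.
        E[W] = n(n+1)/4 = 9*10/4 = 22.5.
        Tie groups: |d|=3 (t=2), |d|=4 (t=2); sum(t^3 - t) = 12.
        Var[W] = n(n+1)(2n+1)/24 - sum(t^3-t)/48 = 1710/24 - 12/48 = 71.
        z = (W - E[W]) / sqrt(Var[W]) = (13 - 22.5) / 8.4261 = -1.1274.
        Two-sided p = 2*Phi(z) = 0.259555.
Step 6: alpha = 0.05. fail to reject H0.

W+ = 32, W- = 13, W = min = 13, p = 0.259555, fail to reject H0.


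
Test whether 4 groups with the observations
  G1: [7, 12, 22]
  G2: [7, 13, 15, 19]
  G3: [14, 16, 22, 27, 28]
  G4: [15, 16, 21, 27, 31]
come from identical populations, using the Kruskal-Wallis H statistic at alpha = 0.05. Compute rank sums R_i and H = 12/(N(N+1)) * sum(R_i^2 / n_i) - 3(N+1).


Step 1: Combine all N = 17 observations and assign midranks.
sorted (value, group, rank): (7,G1,1.5), (7,G2,1.5), (12,G1,3), (13,G2,4), (14,G3,5), (15,G2,6.5), (15,G4,6.5), (16,G3,8.5), (16,G4,8.5), (19,G2,10), (21,G4,11), (22,G1,12.5), (22,G3,12.5), (27,G3,14.5), (27,G4,14.5), (28,G3,16), (31,G4,17)
Step 2: Sum ranks within each group.
R_1 = 17 (n_1 = 3)
R_2 = 22 (n_2 = 4)
R_3 = 56.5 (n_3 = 5)
R_4 = 57.5 (n_4 = 5)
Step 3: H = 12/(N(N+1)) * sum(R_i^2/n_i) - 3(N+1)
     = 12/(17*18) * (17^2/3 + 22^2/4 + 56.5^2/5 + 57.5^2/5) - 3*18
     = 0.039216 * 1517.03 - 54
     = 5.491503.
Step 4: Ties present; correction factor C = 1 - 30/(17^3 - 17) = 0.993873. Corrected H = 5.491503 / 0.993873 = 5.525360.
Step 5: Under H0, H ~ chi^2(3); p-value = 0.137130.
Step 6: alpha = 0.05. fail to reject H0.

H = 5.5254, df = 3, p = 0.137130, fail to reject H0.


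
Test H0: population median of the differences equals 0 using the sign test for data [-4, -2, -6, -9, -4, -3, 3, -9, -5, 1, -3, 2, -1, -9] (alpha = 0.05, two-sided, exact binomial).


Step 1: Discard zero differences. Original n = 14; n_eff = number of nonzero differences = 14.
Nonzero differences (with sign): -4, -2, -6, -9, -4, -3, +3, -9, -5, +1, -3, +2, -1, -9
Step 2: Count signs: positive = 3, negative = 11.
Step 3: Under H0: P(positive) = 0.5, so the number of positives S ~ Bin(14, 0.5).
Step 4: Two-sided exact p-value = sum of Bin(14,0.5) probabilities at or below the observed probability = 0.057373.
Step 5: alpha = 0.05. fail to reject H0.

n_eff = 14, pos = 3, neg = 11, p = 0.057373, fail to reject H0.


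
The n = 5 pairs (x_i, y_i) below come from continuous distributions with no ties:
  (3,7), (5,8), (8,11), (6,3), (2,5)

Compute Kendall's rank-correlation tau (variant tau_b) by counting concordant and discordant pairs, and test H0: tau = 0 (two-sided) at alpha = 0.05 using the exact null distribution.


Step 1: Enumerate the 10 unordered pairs (i,j) with i<j and classify each by sign(x_j-x_i) * sign(y_j-y_i).
  (1,2):dx=+2,dy=+1->C; (1,3):dx=+5,dy=+4->C; (1,4):dx=+3,dy=-4->D; (1,5):dx=-1,dy=-2->C
  (2,3):dx=+3,dy=+3->C; (2,4):dx=+1,dy=-5->D; (2,5):dx=-3,dy=-3->C; (3,4):dx=-2,dy=-8->C
  (3,5):dx=-6,dy=-6->C; (4,5):dx=-4,dy=+2->D
Step 2: C = 7, D = 3, total pairs = 10.
Step 3: tau = (C - D)/(n(n-1)/2) = (7 - 3)/10 = 0.400000.
Step 4: Exact two-sided p-value (enumerate n! = 120 permutations of y under H0): p = 0.483333.
Step 5: alpha = 0.05. fail to reject H0.

tau_b = 0.4000 (C=7, D=3), p = 0.483333, fail to reject H0.


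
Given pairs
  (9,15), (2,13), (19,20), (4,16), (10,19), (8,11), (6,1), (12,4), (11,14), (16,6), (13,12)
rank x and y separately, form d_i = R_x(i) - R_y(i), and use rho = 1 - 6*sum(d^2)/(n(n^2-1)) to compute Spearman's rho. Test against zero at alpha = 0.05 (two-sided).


Step 1: Rank x and y separately (midranks; no ties here).
rank(x): 9->5, 2->1, 19->11, 4->2, 10->6, 8->4, 6->3, 12->8, 11->7, 16->10, 13->9
rank(y): 15->8, 13->6, 20->11, 16->9, 19->10, 11->4, 1->1, 4->2, 14->7, 6->3, 12->5
Step 2: d_i = R_x(i) - R_y(i); compute d_i^2.
  (5-8)^2=9, (1-6)^2=25, (11-11)^2=0, (2-9)^2=49, (6-10)^2=16, (4-4)^2=0, (3-1)^2=4, (8-2)^2=36, (7-7)^2=0, (10-3)^2=49, (9-5)^2=16
sum(d^2) = 204.
Step 3: rho = 1 - 6*204 / (11*(11^2 - 1)) = 1 - 1224/1320 = 0.072727.
Step 4: Under H0, t = rho * sqrt((n-2)/(1-rho^2)) = 0.2188 ~ t(9).
Step 5: Two-sided p-value from the t-distribution with 9 df = 0.831716.
Step 6: alpha = 0.05. fail to reject H0.

rho = 0.0727, p = 0.831716, fail to reject H0 at alpha = 0.05.


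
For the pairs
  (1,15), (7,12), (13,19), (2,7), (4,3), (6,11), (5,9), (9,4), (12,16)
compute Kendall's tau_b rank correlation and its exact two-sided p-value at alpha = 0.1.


Step 1: Enumerate the 36 unordered pairs (i,j) with i<j and classify each by sign(x_j-x_i) * sign(y_j-y_i).
  (1,2):dx=+6,dy=-3->D; (1,3):dx=+12,dy=+4->C; (1,4):dx=+1,dy=-8->D; (1,5):dx=+3,dy=-12->D
  (1,6):dx=+5,dy=-4->D; (1,7):dx=+4,dy=-6->D; (1,8):dx=+8,dy=-11->D; (1,9):dx=+11,dy=+1->C
  (2,3):dx=+6,dy=+7->C; (2,4):dx=-5,dy=-5->C; (2,5):dx=-3,dy=-9->C; (2,6):dx=-1,dy=-1->C
  (2,7):dx=-2,dy=-3->C; (2,8):dx=+2,dy=-8->D; (2,9):dx=+5,dy=+4->C; (3,4):dx=-11,dy=-12->C
  (3,5):dx=-9,dy=-16->C; (3,6):dx=-7,dy=-8->C; (3,7):dx=-8,dy=-10->C; (3,8):dx=-4,dy=-15->C
  (3,9):dx=-1,dy=-3->C; (4,5):dx=+2,dy=-4->D; (4,6):dx=+4,dy=+4->C; (4,7):dx=+3,dy=+2->C
  (4,8):dx=+7,dy=-3->D; (4,9):dx=+10,dy=+9->C; (5,6):dx=+2,dy=+8->C; (5,7):dx=+1,dy=+6->C
  (5,8):dx=+5,dy=+1->C; (5,9):dx=+8,dy=+13->C; (6,7):dx=-1,dy=-2->C; (6,8):dx=+3,dy=-7->D
  (6,9):dx=+6,dy=+5->C; (7,8):dx=+4,dy=-5->D; (7,9):dx=+7,dy=+7->C; (8,9):dx=+3,dy=+12->C
Step 2: C = 25, D = 11, total pairs = 36.
Step 3: tau = (C - D)/(n(n-1)/2) = (25 - 11)/36 = 0.388889.
Step 4: Exact two-sided p-value (enumerate n! = 362880 permutations of y under H0): p = 0.180181.
Step 5: alpha = 0.1. fail to reject H0.

tau_b = 0.3889 (C=25, D=11), p = 0.180181, fail to reject H0.


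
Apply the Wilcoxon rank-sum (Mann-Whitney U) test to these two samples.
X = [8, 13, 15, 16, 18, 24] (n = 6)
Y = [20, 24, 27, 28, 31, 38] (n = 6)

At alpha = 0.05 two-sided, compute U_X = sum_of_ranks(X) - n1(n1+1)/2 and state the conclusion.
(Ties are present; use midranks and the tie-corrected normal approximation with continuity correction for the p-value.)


Step 1: Combine and sort all 12 observations; assign midranks.
sorted (value, group): (8,X), (13,X), (15,X), (16,X), (18,X), (20,Y), (24,X), (24,Y), (27,Y), (28,Y), (31,Y), (38,Y)
ranks: 8->1, 13->2, 15->3, 16->4, 18->5, 20->6, 24->7.5, 24->7.5, 27->9, 28->10, 31->11, 38->12
Step 2: Rank sum for X: R1 = 1 + 2 + 3 + 4 + 5 + 7.5 = 22.5.
Step 3: U_X = R1 - n1(n1+1)/2 = 22.5 - 6*7/2 = 22.5 - 21 = 1.5.
       U_Y = n1*n2 - U_X = 36 - 1.5 = 34.5.
Step 4: Ties are present, so use the tie-corrected normal approximation (with continuity correction) for the p-value.
Step 5: p-value = 0.010272; compare to alpha = 0.05. reject H0.

U_X = 1.5, p = 0.010272, reject H0 at alpha = 0.05.


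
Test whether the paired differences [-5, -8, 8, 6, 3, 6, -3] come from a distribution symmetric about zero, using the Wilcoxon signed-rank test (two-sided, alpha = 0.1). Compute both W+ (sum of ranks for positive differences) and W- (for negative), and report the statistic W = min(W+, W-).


Step 1: Drop any zero differences (none here) and take |d_i|.
|d| = [5, 8, 8, 6, 3, 6, 3]
Step 2: Midrank |d_i| (ties get averaged ranks).
ranks: |5|->3, |8|->6.5, |8|->6.5, |6|->4.5, |3|->1.5, |6|->4.5, |3|->1.5
Step 3: Attach original signs; sum ranks with positive sign and with negative sign.
W+ = 6.5 + 4.5 + 1.5 + 4.5 = 17
W- = 3 + 6.5 + 1.5 = 11
(Check: W+ + W- = 28 should equal n(n+1)/2 = 28.)
Step 4: Test statistic W = min(W+, W-) = 11.
Step 5: Ties in |d|, so use the tie-corrected normal approximation.
        E[W] = n(n+1)/4 = 7*8/4 = 14.
        Tie groups: |d|=3 (t=2), |d|=6 (t=2), |d|=8 (t=2); sum(t^3 - t) = 18.
        Var[W] = n(n+1)(2n+1)/24 - sum(t^3-t)/48 = 840/24 - 18/48 = 34.625.
        z = (W - E[W]) / sqrt(Var[W]) = (11 - 14) / 5.8843 = -0.5098.
        Two-sided p = 2*Phi(z) = 0.610170.
Step 6: alpha = 0.1. fail to reject H0.

W+ = 17, W- = 11, W = min = 11, p = 0.610170, fail to reject H0.


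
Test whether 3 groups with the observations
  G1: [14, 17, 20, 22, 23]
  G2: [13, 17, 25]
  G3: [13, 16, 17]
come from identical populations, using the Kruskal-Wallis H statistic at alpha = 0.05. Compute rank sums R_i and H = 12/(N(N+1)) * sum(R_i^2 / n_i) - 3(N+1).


Step 1: Combine all N = 11 observations and assign midranks.
sorted (value, group, rank): (13,G2,1.5), (13,G3,1.5), (14,G1,3), (16,G3,4), (17,G1,6), (17,G2,6), (17,G3,6), (20,G1,8), (22,G1,9), (23,G1,10), (25,G2,11)
Step 2: Sum ranks within each group.
R_1 = 36 (n_1 = 5)
R_2 = 18.5 (n_2 = 3)
R_3 = 11.5 (n_3 = 3)
Step 3: H = 12/(N(N+1)) * sum(R_i^2/n_i) - 3(N+1)
     = 12/(11*12) * (36^2/5 + 18.5^2/3 + 11.5^2/3) - 3*12
     = 0.090909 * 417.367 - 36
     = 1.942424.
Step 4: Ties present; correction factor C = 1 - 30/(11^3 - 11) = 0.977273. Corrected H = 1.942424 / 0.977273 = 1.987597.
Step 5: Under H0, H ~ chi^2(2); p-value = 0.370168.
Step 6: alpha = 0.05. fail to reject H0.

H = 1.9876, df = 2, p = 0.370168, fail to reject H0.


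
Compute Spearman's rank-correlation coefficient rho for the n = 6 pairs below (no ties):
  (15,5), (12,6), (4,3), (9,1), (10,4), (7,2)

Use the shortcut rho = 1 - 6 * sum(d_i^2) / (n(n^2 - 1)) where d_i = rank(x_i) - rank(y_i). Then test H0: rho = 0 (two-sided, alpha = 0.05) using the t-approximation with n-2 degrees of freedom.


Step 1: Rank x and y separately (midranks; no ties here).
rank(x): 15->6, 12->5, 4->1, 9->3, 10->4, 7->2
rank(y): 5->5, 6->6, 3->3, 1->1, 4->4, 2->2
Step 2: d_i = R_x(i) - R_y(i); compute d_i^2.
  (6-5)^2=1, (5-6)^2=1, (1-3)^2=4, (3-1)^2=4, (4-4)^2=0, (2-2)^2=0
sum(d^2) = 10.
Step 3: rho = 1 - 6*10 / (6*(6^2 - 1)) = 1 - 60/210 = 0.714286.
Step 4: Under H0, t = rho * sqrt((n-2)/(1-rho^2)) = 2.0412 ~ t(4).
Step 5: Two-sided p-value from the t-distribution with 4 df = 0.110787.
Step 6: alpha = 0.05. fail to reject H0.

rho = 0.7143, p = 0.110787, fail to reject H0 at alpha = 0.05.


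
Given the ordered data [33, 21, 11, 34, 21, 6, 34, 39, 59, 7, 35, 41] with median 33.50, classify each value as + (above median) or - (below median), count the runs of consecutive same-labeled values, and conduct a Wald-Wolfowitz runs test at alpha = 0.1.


Step 1: Compute median = 33.50; label A = above, B = below.
Labels in order: BBBABBAAABAA  (n_A = 6, n_B = 6)
Step 2: Count runs R = 6.
Step 3: Under H0 (random ordering), E[R] = 2*n_A*n_B/(n_A+n_B) + 1 = 2*6*6/12 + 1 = 7.0000.
        Var[R] = 2*n_A*n_B*(2*n_A*n_B - n_A - n_B) / ((n_A+n_B)^2 * (n_A+n_B-1)) = 4320/1584 = 2.7273.
        SD[R] = 1.6514.
Step 4: Continuity-corrected z = (R + 0.5 - E[R]) / SD[R] = (6 + 0.5 - 7.0000) / 1.6514 = -0.3028.
Step 5: Two-sided p-value via normal approximation = 2*(1 - Phi(|z|)) = 0.762069.
Step 6: alpha = 0.1. fail to reject H0.

R = 6, z = -0.3028, p = 0.762069, fail to reject H0.


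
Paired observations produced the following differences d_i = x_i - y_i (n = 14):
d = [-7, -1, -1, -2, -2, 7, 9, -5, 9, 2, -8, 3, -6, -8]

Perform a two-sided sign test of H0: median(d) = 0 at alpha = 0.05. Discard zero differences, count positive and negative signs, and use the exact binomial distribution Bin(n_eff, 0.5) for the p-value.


Step 1: Discard zero differences. Original n = 14; n_eff = number of nonzero differences = 14.
Nonzero differences (with sign): -7, -1, -1, -2, -2, +7, +9, -5, +9, +2, -8, +3, -6, -8
Step 2: Count signs: positive = 5, negative = 9.
Step 3: Under H0: P(positive) = 0.5, so the number of positives S ~ Bin(14, 0.5).
Step 4: Two-sided exact p-value = sum of Bin(14,0.5) probabilities at or below the observed probability = 0.423950.
Step 5: alpha = 0.05. fail to reject H0.

n_eff = 14, pos = 5, neg = 9, p = 0.423950, fail to reject H0.


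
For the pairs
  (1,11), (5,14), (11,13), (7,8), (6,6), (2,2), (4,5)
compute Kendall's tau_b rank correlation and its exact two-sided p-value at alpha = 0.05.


Step 1: Enumerate the 21 unordered pairs (i,j) with i<j and classify each by sign(x_j-x_i) * sign(y_j-y_i).
  (1,2):dx=+4,dy=+3->C; (1,3):dx=+10,dy=+2->C; (1,4):dx=+6,dy=-3->D; (1,5):dx=+5,dy=-5->D
  (1,6):dx=+1,dy=-9->D; (1,7):dx=+3,dy=-6->D; (2,3):dx=+6,dy=-1->D; (2,4):dx=+2,dy=-6->D
  (2,5):dx=+1,dy=-8->D; (2,6):dx=-3,dy=-12->C; (2,7):dx=-1,dy=-9->C; (3,4):dx=-4,dy=-5->C
  (3,5):dx=-5,dy=-7->C; (3,6):dx=-9,dy=-11->C; (3,7):dx=-7,dy=-8->C; (4,5):dx=-1,dy=-2->C
  (4,6):dx=-5,dy=-6->C; (4,7):dx=-3,dy=-3->C; (5,6):dx=-4,dy=-4->C; (5,7):dx=-2,dy=-1->C
  (6,7):dx=+2,dy=+3->C
Step 2: C = 14, D = 7, total pairs = 21.
Step 3: tau = (C - D)/(n(n-1)/2) = (14 - 7)/21 = 0.333333.
Step 4: Exact two-sided p-value (enumerate n! = 5040 permutations of y under H0): p = 0.381349.
Step 5: alpha = 0.05. fail to reject H0.

tau_b = 0.3333 (C=14, D=7), p = 0.381349, fail to reject H0.


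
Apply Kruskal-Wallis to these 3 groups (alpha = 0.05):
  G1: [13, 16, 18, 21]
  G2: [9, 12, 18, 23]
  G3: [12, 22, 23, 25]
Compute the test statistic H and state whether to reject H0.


Step 1: Combine all N = 12 observations and assign midranks.
sorted (value, group, rank): (9,G2,1), (12,G2,2.5), (12,G3,2.5), (13,G1,4), (16,G1,5), (18,G1,6.5), (18,G2,6.5), (21,G1,8), (22,G3,9), (23,G2,10.5), (23,G3,10.5), (25,G3,12)
Step 2: Sum ranks within each group.
R_1 = 23.5 (n_1 = 4)
R_2 = 20.5 (n_2 = 4)
R_3 = 34 (n_3 = 4)
Step 3: H = 12/(N(N+1)) * sum(R_i^2/n_i) - 3(N+1)
     = 12/(12*13) * (23.5^2/4 + 20.5^2/4 + 34^2/4) - 3*13
     = 0.076923 * 532.125 - 39
     = 1.932692.
Step 4: Ties present; correction factor C = 1 - 18/(12^3 - 12) = 0.989510. Corrected H = 1.932692 / 0.989510 = 1.953180.
Step 5: Under H0, H ~ chi^2(2); p-value = 0.376593.
Step 6: alpha = 0.05. fail to reject H0.

H = 1.9532, df = 2, p = 0.376593, fail to reject H0.


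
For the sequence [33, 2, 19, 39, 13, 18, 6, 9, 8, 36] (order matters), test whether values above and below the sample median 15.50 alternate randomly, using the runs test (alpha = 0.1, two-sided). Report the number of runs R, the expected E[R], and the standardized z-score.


Step 1: Compute median = 15.50; label A = above, B = below.
Labels in order: ABAABABBBA  (n_A = 5, n_B = 5)
Step 2: Count runs R = 7.
Step 3: Under H0 (random ordering), E[R] = 2*n_A*n_B/(n_A+n_B) + 1 = 2*5*5/10 + 1 = 6.0000.
        Var[R] = 2*n_A*n_B*(2*n_A*n_B - n_A - n_B) / ((n_A+n_B)^2 * (n_A+n_B-1)) = 2000/900 = 2.2222.
        SD[R] = 1.4907.
Step 4: Continuity-corrected z = (R - 0.5 - E[R]) / SD[R] = (7 - 0.5 - 6.0000) / 1.4907 = 0.3354.
Step 5: Two-sided p-value via normal approximation = 2*(1 - Phi(|z|)) = 0.737316.
Step 6: alpha = 0.1. fail to reject H0.

R = 7, z = 0.3354, p = 0.737316, fail to reject H0.


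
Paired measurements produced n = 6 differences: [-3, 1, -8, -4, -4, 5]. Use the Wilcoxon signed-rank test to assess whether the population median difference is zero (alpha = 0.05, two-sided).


Step 1: Drop any zero differences (none here) and take |d_i|.
|d| = [3, 1, 8, 4, 4, 5]
Step 2: Midrank |d_i| (ties get averaged ranks).
ranks: |3|->2, |1|->1, |8|->6, |4|->3.5, |4|->3.5, |5|->5
Step 3: Attach original signs; sum ranks with positive sign and with negative sign.
W+ = 1 + 5 = 6
W- = 2 + 6 + 3.5 + 3.5 = 15
(Check: W+ + W- = 21 should equal n(n+1)/2 = 21.)
Step 4: Test statistic W = min(W+, W-) = 6.
Step 5: Ties in |d|, so use the tie-corrected normal approximation.
        E[W] = n(n+1)/4 = 6*7/4 = 10.5.
        Tie groups: |d|=4 (t=2); sum(t^3 - t) = 6.
        Var[W] = n(n+1)(2n+1)/24 - sum(t^3-t)/48 = 546/24 - 6/48 = 22.625.
        z = (W - E[W]) / sqrt(Var[W]) = (6 - 10.5) / 4.7566 = -0.9461.
        Two-sided p = 2*Phi(z) = 0.344118.
Step 6: alpha = 0.05. fail to reject H0.

W+ = 6, W- = 15, W = min = 6, p = 0.344118, fail to reject H0.


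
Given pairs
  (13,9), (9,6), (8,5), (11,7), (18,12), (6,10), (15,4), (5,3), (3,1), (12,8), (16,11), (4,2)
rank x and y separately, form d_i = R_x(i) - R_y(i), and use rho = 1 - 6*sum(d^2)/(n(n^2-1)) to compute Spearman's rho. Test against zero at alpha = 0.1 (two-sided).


Step 1: Rank x and y separately (midranks; no ties here).
rank(x): 13->9, 9->6, 8->5, 11->7, 18->12, 6->4, 15->10, 5->3, 3->1, 12->8, 16->11, 4->2
rank(y): 9->9, 6->6, 5->5, 7->7, 12->12, 10->10, 4->4, 3->3, 1->1, 8->8, 11->11, 2->2
Step 2: d_i = R_x(i) - R_y(i); compute d_i^2.
  (9-9)^2=0, (6-6)^2=0, (5-5)^2=0, (7-7)^2=0, (12-12)^2=0, (4-10)^2=36, (10-4)^2=36, (3-3)^2=0, (1-1)^2=0, (8-8)^2=0, (11-11)^2=0, (2-2)^2=0
sum(d^2) = 72.
Step 3: rho = 1 - 6*72 / (12*(12^2 - 1)) = 1 - 432/1716 = 0.748252.
Step 4: Under H0, t = rho * sqrt((n-2)/(1-rho^2)) = 3.5667 ~ t(10).
Step 5: Two-sided p-value from the t-distribution with 10 df = 0.005124.
Step 6: alpha = 0.1. reject H0.

rho = 0.7483, p = 0.005124, reject H0 at alpha = 0.1.


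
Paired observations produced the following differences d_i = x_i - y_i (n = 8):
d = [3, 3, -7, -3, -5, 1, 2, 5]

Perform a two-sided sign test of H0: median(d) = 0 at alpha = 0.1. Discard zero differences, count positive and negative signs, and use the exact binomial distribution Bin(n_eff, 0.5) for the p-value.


Step 1: Discard zero differences. Original n = 8; n_eff = number of nonzero differences = 8.
Nonzero differences (with sign): +3, +3, -7, -3, -5, +1, +2, +5
Step 2: Count signs: positive = 5, negative = 3.
Step 3: Under H0: P(positive) = 0.5, so the number of positives S ~ Bin(8, 0.5).
Step 4: Two-sided exact p-value = sum of Bin(8,0.5) probabilities at or below the observed probability = 0.726562.
Step 5: alpha = 0.1. fail to reject H0.

n_eff = 8, pos = 5, neg = 3, p = 0.726562, fail to reject H0.


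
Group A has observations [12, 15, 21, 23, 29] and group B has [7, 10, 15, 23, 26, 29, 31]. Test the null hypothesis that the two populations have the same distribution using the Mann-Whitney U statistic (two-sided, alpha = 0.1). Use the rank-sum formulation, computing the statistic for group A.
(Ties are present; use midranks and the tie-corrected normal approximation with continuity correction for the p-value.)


Step 1: Combine and sort all 12 observations; assign midranks.
sorted (value, group): (7,Y), (10,Y), (12,X), (15,X), (15,Y), (21,X), (23,X), (23,Y), (26,Y), (29,X), (29,Y), (31,Y)
ranks: 7->1, 10->2, 12->3, 15->4.5, 15->4.5, 21->6, 23->7.5, 23->7.5, 26->9, 29->10.5, 29->10.5, 31->12
Step 2: Rank sum for X: R1 = 3 + 4.5 + 6 + 7.5 + 10.5 = 31.5.
Step 3: U_X = R1 - n1(n1+1)/2 = 31.5 - 5*6/2 = 31.5 - 15 = 16.5.
       U_Y = n1*n2 - U_X = 35 - 16.5 = 18.5.
Step 4: Ties are present, so use the tie-corrected normal approximation (with continuity correction) for the p-value.
Step 5: p-value = 0.934942; compare to alpha = 0.1. fail to reject H0.

U_X = 16.5, p = 0.934942, fail to reject H0 at alpha = 0.1.


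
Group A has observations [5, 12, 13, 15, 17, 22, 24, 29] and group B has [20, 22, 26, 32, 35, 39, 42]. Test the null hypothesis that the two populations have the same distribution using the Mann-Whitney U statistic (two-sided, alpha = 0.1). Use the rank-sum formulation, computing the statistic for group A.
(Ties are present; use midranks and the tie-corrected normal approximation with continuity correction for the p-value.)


Step 1: Combine and sort all 15 observations; assign midranks.
sorted (value, group): (5,X), (12,X), (13,X), (15,X), (17,X), (20,Y), (22,X), (22,Y), (24,X), (26,Y), (29,X), (32,Y), (35,Y), (39,Y), (42,Y)
ranks: 5->1, 12->2, 13->3, 15->4, 17->5, 20->6, 22->7.5, 22->7.5, 24->9, 26->10, 29->11, 32->12, 35->13, 39->14, 42->15
Step 2: Rank sum for X: R1 = 1 + 2 + 3 + 4 + 5 + 7.5 + 9 + 11 = 42.5.
Step 3: U_X = R1 - n1(n1+1)/2 = 42.5 - 8*9/2 = 42.5 - 36 = 6.5.
       U_Y = n1*n2 - U_X = 56 - 6.5 = 49.5.
Step 4: Ties are present, so use the tie-corrected normal approximation (with continuity correction) for the p-value.
Step 5: p-value = 0.014997; compare to alpha = 0.1. reject H0.

U_X = 6.5, p = 0.014997, reject H0 at alpha = 0.1.


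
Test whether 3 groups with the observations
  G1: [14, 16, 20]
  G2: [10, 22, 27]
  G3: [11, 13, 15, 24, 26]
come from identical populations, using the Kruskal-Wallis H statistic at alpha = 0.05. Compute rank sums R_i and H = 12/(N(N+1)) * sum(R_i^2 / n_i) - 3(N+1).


Step 1: Combine all N = 11 observations and assign midranks.
sorted (value, group, rank): (10,G2,1), (11,G3,2), (13,G3,3), (14,G1,4), (15,G3,5), (16,G1,6), (20,G1,7), (22,G2,8), (24,G3,9), (26,G3,10), (27,G2,11)
Step 2: Sum ranks within each group.
R_1 = 17 (n_1 = 3)
R_2 = 20 (n_2 = 3)
R_3 = 29 (n_3 = 5)
Step 3: H = 12/(N(N+1)) * sum(R_i^2/n_i) - 3(N+1)
     = 12/(11*12) * (17^2/3 + 20^2/3 + 29^2/5) - 3*12
     = 0.090909 * 397.867 - 36
     = 0.169697.
Step 4: No ties, so H is used without correction.
Step 5: Under H0, H ~ chi^2(2); p-value = 0.918651.
Step 6: alpha = 0.05. fail to reject H0.

H = 0.1697, df = 2, p = 0.918651, fail to reject H0.


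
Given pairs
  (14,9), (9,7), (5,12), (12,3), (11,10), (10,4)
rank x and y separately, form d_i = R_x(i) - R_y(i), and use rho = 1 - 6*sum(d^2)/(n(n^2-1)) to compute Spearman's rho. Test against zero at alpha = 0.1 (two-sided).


Step 1: Rank x and y separately (midranks; no ties here).
rank(x): 14->6, 9->2, 5->1, 12->5, 11->4, 10->3
rank(y): 9->4, 7->3, 12->6, 3->1, 10->5, 4->2
Step 2: d_i = R_x(i) - R_y(i); compute d_i^2.
  (6-4)^2=4, (2-3)^2=1, (1-6)^2=25, (5-1)^2=16, (4-5)^2=1, (3-2)^2=1
sum(d^2) = 48.
Step 3: rho = 1 - 6*48 / (6*(6^2 - 1)) = 1 - 288/210 = -0.371429.
Step 4: Under H0, t = rho * sqrt((n-2)/(1-rho^2)) = -0.8001 ~ t(4).
Step 5: Two-sided p-value from the t-distribution with 4 df = 0.468478.
Step 6: alpha = 0.1. fail to reject H0.

rho = -0.3714, p = 0.468478, fail to reject H0 at alpha = 0.1.


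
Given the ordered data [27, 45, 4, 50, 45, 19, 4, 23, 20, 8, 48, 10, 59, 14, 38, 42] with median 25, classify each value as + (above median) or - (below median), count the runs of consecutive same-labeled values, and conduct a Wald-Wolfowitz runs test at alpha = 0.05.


Step 1: Compute median = 25; label A = above, B = below.
Labels in order: AABAABBBBBABABAA  (n_A = 8, n_B = 8)
Step 2: Count runs R = 9.
Step 3: Under H0 (random ordering), E[R] = 2*n_A*n_B/(n_A+n_B) + 1 = 2*8*8/16 + 1 = 9.0000.
        Var[R] = 2*n_A*n_B*(2*n_A*n_B - n_A - n_B) / ((n_A+n_B)^2 * (n_A+n_B-1)) = 14336/3840 = 3.7333.
        SD[R] = 1.9322.
Step 4: R = E[R], so z = 0 with no continuity correction.
Step 5: Two-sided p-value via normal approximation = 2*(1 - Phi(|z|)) = 1.000000.
Step 6: alpha = 0.05. fail to reject H0.

R = 9, z = 0.0000, p = 1.000000, fail to reject H0.


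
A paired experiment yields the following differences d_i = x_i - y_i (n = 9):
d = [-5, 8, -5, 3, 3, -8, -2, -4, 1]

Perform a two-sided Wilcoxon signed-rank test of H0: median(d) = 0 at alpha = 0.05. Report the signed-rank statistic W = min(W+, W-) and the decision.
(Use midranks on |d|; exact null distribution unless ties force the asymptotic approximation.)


Step 1: Drop any zero differences (none here) and take |d_i|.
|d| = [5, 8, 5, 3, 3, 8, 2, 4, 1]
Step 2: Midrank |d_i| (ties get averaged ranks).
ranks: |5|->6.5, |8|->8.5, |5|->6.5, |3|->3.5, |3|->3.5, |8|->8.5, |2|->2, |4|->5, |1|->1
Step 3: Attach original signs; sum ranks with positive sign and with negative sign.
W+ = 8.5 + 3.5 + 3.5 + 1 = 16.5
W- = 6.5 + 6.5 + 8.5 + 2 + 5 = 28.5
(Check: W+ + W- = 45 should equal n(n+1)/2 = 45.)
Step 4: Test statistic W = min(W+, W-) = 16.5.
Step 5: Ties in |d|, so use the tie-corrected normal approximation.
        E[W] = n(n+1)/4 = 9*10/4 = 22.5.
        Tie groups: |d|=3 (t=2), |d|=5 (t=2), |d|=8 (t=2); sum(t^3 - t) = 18.
        Var[W] = n(n+1)(2n+1)/24 - sum(t^3-t)/48 = 1710/24 - 18/48 = 70.875.
        z = (W - E[W]) / sqrt(Var[W]) = (16.5 - 22.5) / 8.4187 = -0.7127.
        Two-sided p = 2*Phi(z) = 0.476033.
Step 6: alpha = 0.05. fail to reject H0.

W+ = 16.5, W- = 28.5, W = min = 16.5, p = 0.476033, fail to reject H0.


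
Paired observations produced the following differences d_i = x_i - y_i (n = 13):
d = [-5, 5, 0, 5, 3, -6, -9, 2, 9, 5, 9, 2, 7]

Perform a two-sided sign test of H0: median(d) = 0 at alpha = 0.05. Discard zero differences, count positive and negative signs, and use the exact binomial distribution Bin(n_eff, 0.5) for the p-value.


Step 1: Discard zero differences. Original n = 13; n_eff = number of nonzero differences = 12.
Nonzero differences (with sign): -5, +5, +5, +3, -6, -9, +2, +9, +5, +9, +2, +7
Step 2: Count signs: positive = 9, negative = 3.
Step 3: Under H0: P(positive) = 0.5, so the number of positives S ~ Bin(12, 0.5).
Step 4: Two-sided exact p-value = sum of Bin(12,0.5) probabilities at or below the observed probability = 0.145996.
Step 5: alpha = 0.05. fail to reject H0.

n_eff = 12, pos = 9, neg = 3, p = 0.145996, fail to reject H0.


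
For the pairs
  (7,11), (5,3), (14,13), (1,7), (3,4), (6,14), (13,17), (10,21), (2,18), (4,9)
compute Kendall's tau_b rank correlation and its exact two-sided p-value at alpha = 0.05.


Step 1: Enumerate the 45 unordered pairs (i,j) with i<j and classify each by sign(x_j-x_i) * sign(y_j-y_i).
  (1,2):dx=-2,dy=-8->C; (1,3):dx=+7,dy=+2->C; (1,4):dx=-6,dy=-4->C; (1,5):dx=-4,dy=-7->C
  (1,6):dx=-1,dy=+3->D; (1,7):dx=+6,dy=+6->C; (1,8):dx=+3,dy=+10->C; (1,9):dx=-5,dy=+7->D
  (1,10):dx=-3,dy=-2->C; (2,3):dx=+9,dy=+10->C; (2,4):dx=-4,dy=+4->D; (2,5):dx=-2,dy=+1->D
  (2,6):dx=+1,dy=+11->C; (2,7):dx=+8,dy=+14->C; (2,8):dx=+5,dy=+18->C; (2,9):dx=-3,dy=+15->D
  (2,10):dx=-1,dy=+6->D; (3,4):dx=-13,dy=-6->C; (3,5):dx=-11,dy=-9->C; (3,6):dx=-8,dy=+1->D
  (3,7):dx=-1,dy=+4->D; (3,8):dx=-4,dy=+8->D; (3,9):dx=-12,dy=+5->D; (3,10):dx=-10,dy=-4->C
  (4,5):dx=+2,dy=-3->D; (4,6):dx=+5,dy=+7->C; (4,7):dx=+12,dy=+10->C; (4,8):dx=+9,dy=+14->C
  (4,9):dx=+1,dy=+11->C; (4,10):dx=+3,dy=+2->C; (5,6):dx=+3,dy=+10->C; (5,7):dx=+10,dy=+13->C
  (5,8):dx=+7,dy=+17->C; (5,9):dx=-1,dy=+14->D; (5,10):dx=+1,dy=+5->C; (6,7):dx=+7,dy=+3->C
  (6,8):dx=+4,dy=+7->C; (6,9):dx=-4,dy=+4->D; (6,10):dx=-2,dy=-5->C; (7,8):dx=-3,dy=+4->D
  (7,9):dx=-11,dy=+1->D; (7,10):dx=-9,dy=-8->C; (8,9):dx=-8,dy=-3->C; (8,10):dx=-6,dy=-12->C
  (9,10):dx=+2,dy=-9->D
Step 2: C = 29, D = 16, total pairs = 45.
Step 3: tau = (C - D)/(n(n-1)/2) = (29 - 16)/45 = 0.288889.
Step 4: Exact two-sided p-value (enumerate n! = 3628800 permutations of y under H0): p = 0.291248.
Step 5: alpha = 0.05. fail to reject H0.

tau_b = 0.2889 (C=29, D=16), p = 0.291248, fail to reject H0.


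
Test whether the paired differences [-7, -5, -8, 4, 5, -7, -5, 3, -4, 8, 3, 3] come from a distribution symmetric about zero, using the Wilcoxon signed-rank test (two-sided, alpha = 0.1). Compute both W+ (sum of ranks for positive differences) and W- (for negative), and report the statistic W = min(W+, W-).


Step 1: Drop any zero differences (none here) and take |d_i|.
|d| = [7, 5, 8, 4, 5, 7, 5, 3, 4, 8, 3, 3]
Step 2: Midrank |d_i| (ties get averaged ranks).
ranks: |7|->9.5, |5|->7, |8|->11.5, |4|->4.5, |5|->7, |7|->9.5, |5|->7, |3|->2, |4|->4.5, |8|->11.5, |3|->2, |3|->2
Step 3: Attach original signs; sum ranks with positive sign and with negative sign.
W+ = 4.5 + 7 + 2 + 11.5 + 2 + 2 = 29
W- = 9.5 + 7 + 11.5 + 9.5 + 7 + 4.5 = 49
(Check: W+ + W- = 78 should equal n(n+1)/2 = 78.)
Step 4: Test statistic W = min(W+, W-) = 29.
Step 5: Ties in |d|, so use the tie-corrected normal approximation.
        E[W] = n(n+1)/4 = 12*13/4 = 39.
        Tie groups: |d|=3 (t=3), |d|=4 (t=2), |d|=5 (t=3), |d|=7 (t=2), |d|=8 (t=2); sum(t^3 - t) = 66.
        Var[W] = n(n+1)(2n+1)/24 - sum(t^3-t)/48 = 3900/24 - 66/48 = 161.125.
        z = (W - E[W]) / sqrt(Var[W]) = (29 - 39) / 12.6935 = -0.7878.
        Two-sided p = 2*Phi(z) = 0.430811.
Step 6: alpha = 0.1. fail to reject H0.

W+ = 29, W- = 49, W = min = 29, p = 0.430811, fail to reject H0.
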